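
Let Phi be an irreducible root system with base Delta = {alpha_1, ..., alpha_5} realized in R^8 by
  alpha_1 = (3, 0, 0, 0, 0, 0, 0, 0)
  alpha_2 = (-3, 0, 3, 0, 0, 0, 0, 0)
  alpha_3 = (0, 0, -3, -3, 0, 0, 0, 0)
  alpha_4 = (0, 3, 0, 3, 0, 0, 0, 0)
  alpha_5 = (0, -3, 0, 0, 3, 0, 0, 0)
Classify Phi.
B_5 (so(11))

Compute the Cartan integers a_ij = 2(alpha_i, alpha_j)/(alpha_j, alpha_j); the resulting 5x5 Cartan matrix is
[[2, -1, 0, 0, 0], [-2, 2, -1, 0, 0], [0, -1, 2, -1, 0], [0, 0, -1, 2, -1], [0, 0, 0, -1, 2]].
The roots have two lengths (squared-length ratio 2:1); the short ones are alpha_{1}. The associated Dynkin diagram is a chain of 5 nodes with a double edge at one end; the terminal node there is the unique short simple root (B_5), so the type is B_5 (the algebra so(11)).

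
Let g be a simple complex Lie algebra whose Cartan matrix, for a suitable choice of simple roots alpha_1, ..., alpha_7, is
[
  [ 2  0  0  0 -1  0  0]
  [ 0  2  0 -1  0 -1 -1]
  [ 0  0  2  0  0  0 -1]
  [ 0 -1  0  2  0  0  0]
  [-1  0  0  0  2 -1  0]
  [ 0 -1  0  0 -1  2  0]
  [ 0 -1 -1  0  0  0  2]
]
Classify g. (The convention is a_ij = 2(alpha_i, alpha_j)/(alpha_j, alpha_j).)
E7

The matrix has rank 7 with 2's on the diagonal. Reading the off-diagonal entries as Dynkin edges (a single edge where a_ij = a_ji = -1; a double or triple edge where a_ij * a_ji = 2 or 3), the diagram is a chain of 6 nodes with one extra node attached to the third node from one end (E_7). One simple-root ordering that puts it in standard form is (alpha_3, alpha_4, alpha_7, alpha_2, alpha_6, alpha_5, alpha_1). So the algebra is type E_7.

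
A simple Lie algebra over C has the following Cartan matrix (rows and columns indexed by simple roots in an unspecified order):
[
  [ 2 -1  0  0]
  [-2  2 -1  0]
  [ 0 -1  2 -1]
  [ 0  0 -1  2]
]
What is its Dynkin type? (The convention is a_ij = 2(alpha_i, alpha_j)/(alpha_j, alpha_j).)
type B_4

The matrix has rank 4 with 2's on the diagonal. Reading the off-diagonal entries as Dynkin edges (a single edge where a_ij = a_ji = -1; a double or triple edge where a_ij * a_ji = 2 or 3), the diagram is a chain of 4 nodes with a double edge at one end; the terminal node there is the unique short simple root (B_4). One simple-root ordering that puts it in standard form is (alpha_4, alpha_3, alpha_2, alpha_1). So the algebra is type B_4, i.e. so(9).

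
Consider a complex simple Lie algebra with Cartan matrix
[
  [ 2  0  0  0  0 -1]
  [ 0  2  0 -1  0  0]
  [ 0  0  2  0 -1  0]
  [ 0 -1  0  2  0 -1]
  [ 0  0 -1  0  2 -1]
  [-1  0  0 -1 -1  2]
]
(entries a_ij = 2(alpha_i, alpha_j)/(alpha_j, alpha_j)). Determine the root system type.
The matrix has rank 6 with 2's on the diagonal. Reading the off-diagonal entries as Dynkin edges (a single edge where a_ij = a_ji = -1; a double or triple edge where a_ij * a_ji = 2 or 3), the diagram is a chain of 5 nodes with one extra node attached to the third node from one end (E_6). One simple-root ordering that puts it in standard form is (alpha_2, alpha_1, alpha_4, alpha_6, alpha_5, alpha_3). So the algebra is type E_6.

type E_6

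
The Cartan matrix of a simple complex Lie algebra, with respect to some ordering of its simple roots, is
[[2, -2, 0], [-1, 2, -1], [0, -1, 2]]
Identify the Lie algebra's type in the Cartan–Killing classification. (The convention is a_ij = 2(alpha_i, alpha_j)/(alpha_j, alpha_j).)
The matrix has rank 3 with 2's on the diagonal. Reading the off-diagonal entries as Dynkin edges (a single edge where a_ij = a_ji = -1; a double or triple edge where a_ij * a_ji = 2 or 3), the diagram is a chain of 3 nodes with a double edge at one end; the terminal node there is the unique long simple root (C_3). One simple-root ordering that puts it in standard form is (alpha_3, alpha_2, alpha_1). So the algebra is type C_3, i.e. sp(6).

type C_3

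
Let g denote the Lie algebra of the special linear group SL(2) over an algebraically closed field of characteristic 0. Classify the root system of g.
A_1 (sl(2))

This is sl(2), which has dimension 2^2 - 1 = 3 and rank 2 - 1 = 1 (a Cartan subalgebra is the diagonal traceless matrices). In the classification of classical Lie algebras, the special linear algebra sl(n+1) has type A_n; here n = 1, so the Dynkin diagram is a chain of 1 nodes with single edges (A_1). Hence the type is A_1.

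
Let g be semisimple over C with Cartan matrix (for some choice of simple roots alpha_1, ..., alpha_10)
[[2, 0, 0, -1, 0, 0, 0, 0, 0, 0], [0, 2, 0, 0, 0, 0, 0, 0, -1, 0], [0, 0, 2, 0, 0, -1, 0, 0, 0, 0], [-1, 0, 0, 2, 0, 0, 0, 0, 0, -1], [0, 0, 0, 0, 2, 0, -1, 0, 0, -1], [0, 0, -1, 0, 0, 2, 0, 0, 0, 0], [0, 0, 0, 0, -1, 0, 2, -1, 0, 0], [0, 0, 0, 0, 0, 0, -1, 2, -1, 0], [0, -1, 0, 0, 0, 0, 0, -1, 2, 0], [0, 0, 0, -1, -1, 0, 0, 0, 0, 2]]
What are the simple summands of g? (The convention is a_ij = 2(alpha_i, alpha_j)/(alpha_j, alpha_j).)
The diagram associated to this matrix has two connected components: the simple roots {alpha_3, alpha_6} form a chain of 2 nodes with single edges (A_2), and {alpha_1, alpha_2, alpha_4, alpha_5, alpha_7, alpha_8, alpha_9, alpha_10} form a chain of 8 nodes with single edges (A_8). A semisimple Lie algebra decomposes uniquely as the direct sum of simple ideals, one per connected component of its Dynkin diagram, so g ≅ A_2 ⊕ A_8 (dimension 8 + 80 = 88).

A2 + A8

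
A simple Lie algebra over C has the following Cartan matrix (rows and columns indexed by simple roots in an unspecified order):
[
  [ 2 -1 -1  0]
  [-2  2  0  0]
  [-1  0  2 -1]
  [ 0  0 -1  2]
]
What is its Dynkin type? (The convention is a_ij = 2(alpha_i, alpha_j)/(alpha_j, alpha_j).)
C_4 (sp(8))

The matrix has rank 4 with 2's on the diagonal. Reading the off-diagonal entries as Dynkin edges (a single edge where a_ij = a_ji = -1; a double or triple edge where a_ij * a_ji = 2 or 3), the diagram is a chain of 4 nodes with a double edge at one end; the terminal node there is the unique long simple root (C_4). One simple-root ordering that puts it in standard form is (alpha_4, alpha_3, alpha_1, alpha_2). So the algebra is type C_4, i.e. sp(8).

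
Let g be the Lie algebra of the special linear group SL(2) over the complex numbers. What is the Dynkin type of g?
This is sl(2), which has dimension 2^2 - 1 = 3 and rank 2 - 1 = 1 (a Cartan subalgebra is the diagonal traceless matrices). In the classification of classical Lie algebras, the special linear algebra sl(n+1) has type A_n; here n = 1, so the Dynkin diagram is a chain of 1 nodes with single edges (A_1). Hence the type is A_1.

A_1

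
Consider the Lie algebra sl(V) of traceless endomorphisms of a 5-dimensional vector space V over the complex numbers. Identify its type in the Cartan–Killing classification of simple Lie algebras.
A4

This is sl(5), which has dimension 5^2 - 1 = 24 and rank 5 - 1 = 4 (a Cartan subalgebra is the diagonal traceless matrices). In the classification of classical Lie algebras, the special linear algebra sl(n+1) has type A_n; here n = 4, so the Dynkin diagram is a chain of 4 nodes with single edges (A_4). Hence the type is A_4.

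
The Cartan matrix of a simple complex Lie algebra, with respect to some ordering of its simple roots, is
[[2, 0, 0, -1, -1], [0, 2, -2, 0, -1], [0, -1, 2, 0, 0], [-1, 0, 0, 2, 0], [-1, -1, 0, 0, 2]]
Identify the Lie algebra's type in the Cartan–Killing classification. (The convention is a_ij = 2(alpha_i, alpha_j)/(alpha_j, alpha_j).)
B_5

The matrix has rank 5 with 2's on the diagonal. Reading the off-diagonal entries as Dynkin edges (a single edge where a_ij = a_ji = -1; a double or triple edge where a_ij * a_ji = 2 or 3), the diagram is a chain of 5 nodes with a double edge at one end; the terminal node there is the unique short simple root (B_5). One simple-root ordering that puts it in standard form is (alpha_4, alpha_1, alpha_5, alpha_2, alpha_3). So the algebra is type B_5, i.e. so(11).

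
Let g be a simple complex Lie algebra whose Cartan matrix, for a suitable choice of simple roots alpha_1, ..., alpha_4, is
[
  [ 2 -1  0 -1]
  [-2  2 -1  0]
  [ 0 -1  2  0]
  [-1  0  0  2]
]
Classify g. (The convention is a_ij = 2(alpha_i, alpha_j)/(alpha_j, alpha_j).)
F_4

The matrix has rank 4 with 2's on the diagonal. Reading the off-diagonal entries as Dynkin edges (a single edge where a_ij = a_ji = -1; a double or triple edge where a_ij * a_ji = 2 or 3), the diagram is a chain of 4 nodes with a double edge between the middle two (F_4). One simple-root ordering that puts it in standard form is (alpha_3, alpha_2, alpha_1, alpha_4). So the algebra is type F_4.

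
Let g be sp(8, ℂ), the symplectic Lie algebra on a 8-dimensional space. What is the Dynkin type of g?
type C_4

This is sp(8), which has dimension 8(8+1)/2 = 36 and rank 8/2 = 4. In the classification of classical Lie algebras, the symplectic algebra sp(2n) has type C_n; here n = 4, so the Dynkin diagram is a chain of 4 nodes with a double edge at one end; the terminal node there is the unique long simple root (C_4). Hence the type is C_4.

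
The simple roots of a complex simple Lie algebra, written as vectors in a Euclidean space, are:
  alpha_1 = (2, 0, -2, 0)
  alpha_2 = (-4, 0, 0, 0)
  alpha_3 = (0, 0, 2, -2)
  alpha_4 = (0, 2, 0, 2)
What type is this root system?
C_4

Compute the Cartan integers a_ij = 2(alpha_i, alpha_j)/(alpha_j, alpha_j); the resulting 4x4 Cartan matrix is
[[2, -1, -1, 0], [-2, 2, 0, 0], [-1, 0, 2, -1], [0, 0, -1, 2]].
The roots have two lengths (squared-length ratio 2:1); the short ones are alpha_{1,3,4}. The associated Dynkin diagram is a chain of 4 nodes with a double edge at one end; the terminal node there is the unique long simple root (C_4), so the type is C_4 (the algebra sp(8)).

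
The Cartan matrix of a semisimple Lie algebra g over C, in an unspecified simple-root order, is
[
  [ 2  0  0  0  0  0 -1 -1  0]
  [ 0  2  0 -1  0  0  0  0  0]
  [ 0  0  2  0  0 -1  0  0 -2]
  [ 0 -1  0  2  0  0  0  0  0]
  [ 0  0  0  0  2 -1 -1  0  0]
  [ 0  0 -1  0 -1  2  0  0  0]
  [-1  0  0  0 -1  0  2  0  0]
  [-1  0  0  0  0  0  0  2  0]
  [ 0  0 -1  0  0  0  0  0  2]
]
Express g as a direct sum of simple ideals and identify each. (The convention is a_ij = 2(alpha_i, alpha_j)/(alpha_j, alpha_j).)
A2 + B7

The diagram associated to this matrix has two connected components: the simple roots {alpha_2, alpha_4} form a chain of 2 nodes with single edges (A_2), and {alpha_1, alpha_3, alpha_5, alpha_6, alpha_7, alpha_8, alpha_9} form a chain of 7 nodes with a double edge at one end; the terminal node there is the unique short simple root (B_7). A semisimple Lie algebra decomposes uniquely as the direct sum of simple ideals, one per connected component of its Dynkin diagram, so g ≅ A_2 ⊕ B_7 (dimension 8 + 105 = 113).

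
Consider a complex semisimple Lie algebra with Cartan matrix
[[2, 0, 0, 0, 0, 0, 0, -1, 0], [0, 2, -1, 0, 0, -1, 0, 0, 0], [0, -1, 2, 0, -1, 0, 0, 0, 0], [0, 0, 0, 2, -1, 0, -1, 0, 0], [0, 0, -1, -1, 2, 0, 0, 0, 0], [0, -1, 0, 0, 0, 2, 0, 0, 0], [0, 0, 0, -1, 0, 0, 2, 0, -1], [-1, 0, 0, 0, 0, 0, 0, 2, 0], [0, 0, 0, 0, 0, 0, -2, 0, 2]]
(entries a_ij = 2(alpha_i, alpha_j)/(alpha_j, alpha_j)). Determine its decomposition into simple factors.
The diagram associated to this matrix has two connected components: the simple roots {alpha_1, alpha_8} form a chain of 2 nodes with single edges (A_2), and {alpha_2, alpha_3, alpha_4, alpha_5, alpha_6, alpha_7, alpha_9} form a chain of 7 nodes with a double edge at one end; the terminal node there is the unique long simple root (C_7). A semisimple Lie algebra decomposes uniquely as the direct sum of simple ideals, one per connected component of its Dynkin diagram, so g ≅ A_2 ⊕ C_7 (dimension 8 + 105 = 113).

A_2 + C_7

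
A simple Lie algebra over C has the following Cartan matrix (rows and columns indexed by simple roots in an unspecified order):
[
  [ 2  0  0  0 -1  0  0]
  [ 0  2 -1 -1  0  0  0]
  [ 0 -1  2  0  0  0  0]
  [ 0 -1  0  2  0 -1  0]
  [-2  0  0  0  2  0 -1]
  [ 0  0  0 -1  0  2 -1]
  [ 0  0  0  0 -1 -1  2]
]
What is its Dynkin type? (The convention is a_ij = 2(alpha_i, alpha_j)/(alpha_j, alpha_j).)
The matrix has rank 7 with 2's on the diagonal. Reading the off-diagonal entries as Dynkin edges (a single edge where a_ij = a_ji = -1; a double or triple edge where a_ij * a_ji = 2 or 3), the diagram is a chain of 7 nodes with a double edge at one end; the terminal node there is the unique short simple root (B_7). One simple-root ordering that puts it in standard form is (alpha_3, alpha_2, alpha_4, alpha_6, alpha_7, alpha_5, alpha_1). So the algebra is type B_7, i.e. so(15).

B_7 (so(15))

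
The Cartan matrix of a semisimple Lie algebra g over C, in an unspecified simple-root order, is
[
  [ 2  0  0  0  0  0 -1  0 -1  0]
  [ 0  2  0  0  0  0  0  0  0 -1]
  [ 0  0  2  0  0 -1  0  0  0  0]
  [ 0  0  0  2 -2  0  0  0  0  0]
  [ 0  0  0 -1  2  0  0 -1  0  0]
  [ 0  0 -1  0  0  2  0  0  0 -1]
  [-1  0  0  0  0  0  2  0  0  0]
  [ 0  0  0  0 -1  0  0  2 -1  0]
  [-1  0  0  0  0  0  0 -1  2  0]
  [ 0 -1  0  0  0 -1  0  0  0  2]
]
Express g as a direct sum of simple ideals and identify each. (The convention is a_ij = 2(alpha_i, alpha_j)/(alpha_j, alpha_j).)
A_4 (sl(5)) ⊕ C_6 (sp(12))

The diagram associated to this matrix has two connected components: the simple roots {alpha_2, alpha_3, alpha_6, alpha_10} form a chain of 4 nodes with single edges (A_4), and {alpha_1, alpha_4, alpha_5, alpha_7, alpha_8, alpha_9} form a chain of 6 nodes with a double edge at one end; the terminal node there is the unique long simple root (C_6). A semisimple Lie algebra decomposes uniquely as the direct sum of simple ideals, one per connected component of its Dynkin diagram, so g ≅ A_4 ⊕ C_6 (dimension 24 + 78 = 102).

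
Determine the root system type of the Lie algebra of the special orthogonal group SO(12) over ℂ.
This is so(12) with 12 even, which has dimension 12(12-1)/2 = 66 and rank 12/2 = 6. In the classification of classical Lie algebras, the orthogonal algebra so(2n) in an even number of variables has type D_n; here n = 6, so the Dynkin diagram is a chain of 4 nodes with a fork of two nodes at one end (D_6). Hence the type is D_6.

D6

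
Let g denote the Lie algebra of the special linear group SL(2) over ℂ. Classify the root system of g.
This is sl(2), which has dimension 2^2 - 1 = 3 and rank 2 - 1 = 1 (a Cartan subalgebra is the diagonal traceless matrices). In the classification of classical Lie algebras, the special linear algebra sl(n+1) has type A_n; here n = 1, so the Dynkin diagram is a chain of 1 nodes with single edges (A_1). Hence the type is A_1.

A_1 (sl(2))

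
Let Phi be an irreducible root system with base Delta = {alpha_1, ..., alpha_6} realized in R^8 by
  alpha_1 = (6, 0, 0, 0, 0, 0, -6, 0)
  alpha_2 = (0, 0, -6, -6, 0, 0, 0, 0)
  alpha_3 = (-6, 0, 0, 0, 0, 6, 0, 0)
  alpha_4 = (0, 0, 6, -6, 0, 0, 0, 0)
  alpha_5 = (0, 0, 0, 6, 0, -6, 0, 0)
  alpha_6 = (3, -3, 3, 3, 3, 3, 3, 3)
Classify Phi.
Compute the Cartan integers a_ij = 2(alpha_i, alpha_j)/(alpha_j, alpha_j); the resulting 6x6 Cartan matrix is
[[2, 0, -1, 0, 0, 0], [0, 2, 0, 0, -1, -1], [-1, 0, 2, 0, -1, 0], [0, 0, 0, 2, -1, 0], [0, -1, -1, -1, 2, 0], [0, -1, 0, 0, 0, 2]].
All simple roots have the same length, so the diagram is simply laced. The associated Dynkin diagram is a chain of 5 nodes with one extra node attached to the third node from one end (E_6), so the type is E_6.

E6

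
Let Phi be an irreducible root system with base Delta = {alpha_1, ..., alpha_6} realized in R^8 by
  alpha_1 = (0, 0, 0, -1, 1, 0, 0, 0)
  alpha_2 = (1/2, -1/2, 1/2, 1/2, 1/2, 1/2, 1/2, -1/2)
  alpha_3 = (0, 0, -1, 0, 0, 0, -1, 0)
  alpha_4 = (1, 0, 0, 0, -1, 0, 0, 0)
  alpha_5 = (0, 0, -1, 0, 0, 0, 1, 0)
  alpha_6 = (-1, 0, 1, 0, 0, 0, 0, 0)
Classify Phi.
E6

Compute the Cartan integers a_ij = 2(alpha_i, alpha_j)/(alpha_j, alpha_j); the resulting 6x6 Cartan matrix is
[[2, 0, 0, -1, 0, 0], [0, 2, -1, 0, 0, 0], [0, -1, 2, 0, 0, -1], [-1, 0, 0, 2, 0, -1], [0, 0, 0, 0, 2, -1], [0, 0, -1, -1, -1, 2]].
All simple roots have the same length, so the diagram is simply laced. The associated Dynkin diagram is a chain of 5 nodes with one extra node attached to the third node from one end (E_6), so the type is E_6.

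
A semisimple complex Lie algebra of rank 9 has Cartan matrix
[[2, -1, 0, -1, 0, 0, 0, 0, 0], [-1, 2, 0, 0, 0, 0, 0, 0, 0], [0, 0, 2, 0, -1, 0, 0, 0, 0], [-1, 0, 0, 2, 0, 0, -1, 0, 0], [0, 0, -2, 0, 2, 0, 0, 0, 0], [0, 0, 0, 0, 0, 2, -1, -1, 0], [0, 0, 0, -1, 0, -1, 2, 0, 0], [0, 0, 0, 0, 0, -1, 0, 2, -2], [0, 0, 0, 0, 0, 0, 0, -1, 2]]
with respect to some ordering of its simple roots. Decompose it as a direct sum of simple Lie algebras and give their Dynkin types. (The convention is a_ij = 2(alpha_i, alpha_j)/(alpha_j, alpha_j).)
type B_2 + type B_7

The diagram associated to this matrix has two connected components: the simple roots {alpha_3, alpha_5} form a chain of 2 nodes with a double edge at one end; the terminal node there is the unique short simple root (B_2), and {alpha_1, alpha_2, alpha_4, alpha_6, alpha_7, alpha_8, alpha_9} form a chain of 7 nodes with a double edge at one end; the terminal node there is the unique short simple root (B_7). A semisimple Lie algebra decomposes uniquely as the direct sum of simple ideals, one per connected component of its Dynkin diagram, so g ≅ B_2 ⊕ B_7 (dimension 10 + 105 = 115).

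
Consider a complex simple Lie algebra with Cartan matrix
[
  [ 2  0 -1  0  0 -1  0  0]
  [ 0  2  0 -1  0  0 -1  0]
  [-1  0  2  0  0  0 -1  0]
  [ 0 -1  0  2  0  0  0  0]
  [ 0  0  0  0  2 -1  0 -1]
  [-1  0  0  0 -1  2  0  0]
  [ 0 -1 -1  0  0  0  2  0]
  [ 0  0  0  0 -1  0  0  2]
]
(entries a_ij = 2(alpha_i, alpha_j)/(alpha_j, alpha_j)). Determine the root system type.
A8

The matrix has rank 8 with 2's on the diagonal. Reading the off-diagonal entries as Dynkin edges (a single edge where a_ij = a_ji = -1; a double or triple edge where a_ij * a_ji = 2 or 3), the diagram is a chain of 8 nodes with single edges (A_8). One simple-root ordering that puts it in standard form is (alpha_4, alpha_2, alpha_7, alpha_3, alpha_1, alpha_6, alpha_5, alpha_8). So the algebra is type A_8, i.e. sl(9).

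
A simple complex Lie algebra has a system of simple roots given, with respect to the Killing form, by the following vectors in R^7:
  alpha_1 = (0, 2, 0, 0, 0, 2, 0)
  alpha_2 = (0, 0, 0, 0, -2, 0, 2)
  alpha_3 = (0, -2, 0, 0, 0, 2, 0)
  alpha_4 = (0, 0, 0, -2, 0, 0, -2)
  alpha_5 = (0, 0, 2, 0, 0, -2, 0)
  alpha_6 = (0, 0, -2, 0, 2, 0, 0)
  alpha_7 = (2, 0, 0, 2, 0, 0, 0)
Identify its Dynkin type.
Compute the Cartan integers a_ij = 2(alpha_i, alpha_j)/(alpha_j, alpha_j); the resulting 7x7 Cartan matrix is
[[2, 0, 0, 0, -1, 0, 0], [0, 2, 0, -1, 0, -1, 0], [0, 0, 2, 0, -1, 0, 0], [0, -1, 0, 2, 0, 0, -1], [-1, 0, -1, 0, 2, -1, 0], [0, -1, 0, 0, -1, 2, 0], [0, 0, 0, -1, 0, 0, 2]].
All simple roots have the same length, so the diagram is simply laced. The associated Dynkin diagram is a chain of 5 nodes with a fork of two nodes at one end (D_7), so the type is D_7 (the algebra so(14)).

D_7 (so(14))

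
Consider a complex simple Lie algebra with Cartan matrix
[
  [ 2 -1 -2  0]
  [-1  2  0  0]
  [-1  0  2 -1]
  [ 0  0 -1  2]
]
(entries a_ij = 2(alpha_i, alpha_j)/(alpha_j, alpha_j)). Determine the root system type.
The matrix has rank 4 with 2's on the diagonal. Reading the off-diagonal entries as Dynkin edges (a single edge where a_ij = a_ji = -1; a double or triple edge where a_ij * a_ji = 2 or 3), the diagram is a chain of 4 nodes with a double edge between the middle two (F_4). One simple-root ordering that puts it in standard form is (alpha_2, alpha_1, alpha_3, alpha_4). So the algebra is type F_4.

type F_4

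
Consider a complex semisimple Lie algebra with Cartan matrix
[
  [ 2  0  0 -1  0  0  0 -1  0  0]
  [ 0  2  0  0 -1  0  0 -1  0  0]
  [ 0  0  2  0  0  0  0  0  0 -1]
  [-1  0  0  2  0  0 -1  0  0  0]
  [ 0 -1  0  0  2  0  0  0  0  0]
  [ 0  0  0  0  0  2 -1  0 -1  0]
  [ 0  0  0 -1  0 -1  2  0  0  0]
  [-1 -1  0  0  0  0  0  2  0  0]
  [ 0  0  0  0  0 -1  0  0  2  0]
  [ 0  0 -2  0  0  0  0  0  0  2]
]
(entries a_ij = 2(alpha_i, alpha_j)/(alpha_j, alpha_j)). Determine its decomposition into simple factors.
The diagram associated to this matrix has two connected components: the simple roots {alpha_1, alpha_2, alpha_4, alpha_5, alpha_6, alpha_7, alpha_8, alpha_9} form a chain of 8 nodes with single edges (A_8), and {alpha_3, alpha_10} form a chain of 2 nodes with a double edge at one end; the terminal node there is the unique short simple root (B_2). A semisimple Lie algebra decomposes uniquely as the direct sum of simple ideals, one per connected component of its Dynkin diagram, so g ≅ A_8 ⊕ B_2 (dimension 80 + 10 = 90).

A_8 ⊕ B_2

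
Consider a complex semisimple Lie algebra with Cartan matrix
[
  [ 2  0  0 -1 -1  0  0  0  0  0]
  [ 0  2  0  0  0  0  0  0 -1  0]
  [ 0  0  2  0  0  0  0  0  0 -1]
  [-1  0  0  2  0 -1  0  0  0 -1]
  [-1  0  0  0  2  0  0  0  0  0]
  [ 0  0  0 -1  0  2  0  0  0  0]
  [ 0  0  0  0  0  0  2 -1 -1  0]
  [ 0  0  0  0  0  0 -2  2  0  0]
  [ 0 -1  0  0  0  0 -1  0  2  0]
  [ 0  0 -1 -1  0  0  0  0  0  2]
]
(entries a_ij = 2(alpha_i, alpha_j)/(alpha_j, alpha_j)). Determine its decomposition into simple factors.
The diagram associated to this matrix has two connected components: the simple roots {alpha_2, alpha_7, alpha_8, alpha_9} form a chain of 4 nodes with a double edge at one end; the terminal node there is the unique long simple root (C_4), and {alpha_1, alpha_3, alpha_4, alpha_5, alpha_6, alpha_10} form a chain of 5 nodes with one extra node attached to the third node from one end (E_6). A semisimple Lie algebra decomposes uniquely as the direct sum of simple ideals, one per connected component of its Dynkin diagram, so g ≅ C_4 ⊕ E_6 (dimension 36 + 78 = 114).

C_4 (sp(8)) + E_6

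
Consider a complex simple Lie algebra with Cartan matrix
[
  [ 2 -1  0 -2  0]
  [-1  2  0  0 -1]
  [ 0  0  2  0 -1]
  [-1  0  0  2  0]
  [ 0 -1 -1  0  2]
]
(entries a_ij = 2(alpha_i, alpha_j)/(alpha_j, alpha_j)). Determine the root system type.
The matrix has rank 5 with 2's on the diagonal. Reading the off-diagonal entries as Dynkin edges (a single edge where a_ij = a_ji = -1; a double or triple edge where a_ij * a_ji = 2 or 3), the diagram is a chain of 5 nodes with a double edge at one end; the terminal node there is the unique short simple root (B_5). One simple-root ordering that puts it in standard form is (alpha_3, alpha_5, alpha_2, alpha_1, alpha_4). So the algebra is type B_5, i.e. so(11).

type B_5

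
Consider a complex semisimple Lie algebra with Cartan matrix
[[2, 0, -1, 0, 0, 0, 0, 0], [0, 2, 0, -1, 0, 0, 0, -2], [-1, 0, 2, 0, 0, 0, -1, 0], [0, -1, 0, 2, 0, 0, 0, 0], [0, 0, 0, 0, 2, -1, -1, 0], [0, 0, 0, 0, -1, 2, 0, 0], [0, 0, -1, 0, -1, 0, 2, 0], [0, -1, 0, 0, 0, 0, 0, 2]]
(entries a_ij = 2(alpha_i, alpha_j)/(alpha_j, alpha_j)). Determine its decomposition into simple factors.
The diagram associated to this matrix has two connected components: the simple roots {alpha_1, alpha_3, alpha_5, alpha_6, alpha_7} form a chain of 5 nodes with single edges (A_5), and {alpha_2, alpha_4, alpha_8} form a chain of 3 nodes with a double edge at one end; the terminal node there is the unique short simple root (B_3). A semisimple Lie algebra decomposes uniquely as the direct sum of simple ideals, one per connected component of its Dynkin diagram, so g ≅ A_5 ⊕ B_3 (dimension 35 + 21 = 56).

A_5 (sl(6)) + B_3 (so(7))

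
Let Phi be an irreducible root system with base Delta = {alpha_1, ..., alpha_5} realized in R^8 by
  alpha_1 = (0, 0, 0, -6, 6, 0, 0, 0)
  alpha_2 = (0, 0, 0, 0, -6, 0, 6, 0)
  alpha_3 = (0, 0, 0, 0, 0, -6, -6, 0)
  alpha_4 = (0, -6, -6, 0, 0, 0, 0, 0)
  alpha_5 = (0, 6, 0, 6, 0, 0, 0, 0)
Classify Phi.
type A_5

Compute the Cartan integers a_ij = 2(alpha_i, alpha_j)/(alpha_j, alpha_j); the resulting 5x5 Cartan matrix is
[[2, -1, 0, 0, -1], [-1, 2, -1, 0, 0], [0, -1, 2, 0, 0], [0, 0, 0, 2, -1], [-1, 0, 0, -1, 2]].
All simple roots have the same length, so the diagram is simply laced. The associated Dynkin diagram is a chain of 5 nodes with single edges (A_5), so the type is A_5 (the algebra sl(6)).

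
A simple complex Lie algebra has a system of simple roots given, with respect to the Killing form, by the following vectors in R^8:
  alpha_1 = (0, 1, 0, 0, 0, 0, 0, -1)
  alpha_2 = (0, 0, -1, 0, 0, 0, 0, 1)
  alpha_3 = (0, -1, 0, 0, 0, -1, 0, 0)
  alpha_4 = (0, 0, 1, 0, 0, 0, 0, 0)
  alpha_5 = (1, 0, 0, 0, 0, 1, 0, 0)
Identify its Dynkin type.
B5

Compute the Cartan integers a_ij = 2(alpha_i, alpha_j)/(alpha_j, alpha_j); the resulting 5x5 Cartan matrix is
[[2, -1, -1, 0, 0], [-1, 2, 0, -2, 0], [-1, 0, 2, 0, -1], [0, -1, 0, 2, 0], [0, 0, -1, 0, 2]].
The roots have two lengths (squared-length ratio 2:1); the short ones are alpha_{4}. The associated Dynkin diagram is a chain of 5 nodes with a double edge at one end; the terminal node there is the unique short simple root (B_5), so the type is B_5 (the algebra so(11)).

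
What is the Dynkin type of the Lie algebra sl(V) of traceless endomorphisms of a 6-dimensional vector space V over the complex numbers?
This is sl(6), which has dimension 6^2 - 1 = 35 and rank 6 - 1 = 5 (a Cartan subalgebra is the diagonal traceless matrices). In the classification of classical Lie algebras, the special linear algebra sl(n+1) has type A_n; here n = 5, so the Dynkin diagram is a chain of 5 nodes with single edges (A_5). Hence the type is A_5.

A5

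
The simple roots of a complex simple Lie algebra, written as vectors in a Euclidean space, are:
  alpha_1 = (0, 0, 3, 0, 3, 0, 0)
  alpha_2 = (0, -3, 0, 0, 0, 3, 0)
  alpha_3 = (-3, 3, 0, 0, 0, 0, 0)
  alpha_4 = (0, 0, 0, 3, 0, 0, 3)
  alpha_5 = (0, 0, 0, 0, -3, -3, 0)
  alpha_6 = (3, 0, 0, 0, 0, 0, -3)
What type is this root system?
type A_6

Compute the Cartan integers a_ij = 2(alpha_i, alpha_j)/(alpha_j, alpha_j); the resulting 6x6 Cartan matrix is
[[2, 0, 0, 0, -1, 0], [0, 2, -1, 0, -1, 0], [0, -1, 2, 0, 0, -1], [0, 0, 0, 2, 0, -1], [-1, -1, 0, 0, 2, 0], [0, 0, -1, -1, 0, 2]].
All simple roots have the same length, so the diagram is simply laced. The associated Dynkin diagram is a chain of 6 nodes with single edges (A_6), so the type is A_6 (the algebra sl(7)).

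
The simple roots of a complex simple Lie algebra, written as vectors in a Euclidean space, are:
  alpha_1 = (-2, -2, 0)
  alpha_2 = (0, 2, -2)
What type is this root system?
Compute the Cartan integers a_ij = 2(alpha_i, alpha_j)/(alpha_j, alpha_j); the resulting 2x2 Cartan matrix is
[[2, -1], [-1, 2]].
All simple roots have the same length, so the diagram is simply laced. The associated Dynkin diagram is a chain of 2 nodes with single edges (A_2), so the type is A_2 (the algebra sl(3)).

A2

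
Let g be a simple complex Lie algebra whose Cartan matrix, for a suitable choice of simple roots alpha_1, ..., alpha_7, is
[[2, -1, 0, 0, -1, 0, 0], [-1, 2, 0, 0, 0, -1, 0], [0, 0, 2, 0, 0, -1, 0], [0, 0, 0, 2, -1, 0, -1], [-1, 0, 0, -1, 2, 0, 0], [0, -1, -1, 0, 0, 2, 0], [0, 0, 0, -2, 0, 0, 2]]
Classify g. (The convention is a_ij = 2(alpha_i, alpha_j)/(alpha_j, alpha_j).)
The matrix has rank 7 with 2's on the diagonal. Reading the off-diagonal entries as Dynkin edges (a single edge where a_ij = a_ji = -1; a double or triple edge where a_ij * a_ji = 2 or 3), the diagram is a chain of 7 nodes with a double edge at one end; the terminal node there is the unique long simple root (C_7). One simple-root ordering that puts it in standard form is (alpha_3, alpha_6, alpha_2, alpha_1, alpha_5, alpha_4, alpha_7). So the algebra is type C_7, i.e. sp(14).

type C_7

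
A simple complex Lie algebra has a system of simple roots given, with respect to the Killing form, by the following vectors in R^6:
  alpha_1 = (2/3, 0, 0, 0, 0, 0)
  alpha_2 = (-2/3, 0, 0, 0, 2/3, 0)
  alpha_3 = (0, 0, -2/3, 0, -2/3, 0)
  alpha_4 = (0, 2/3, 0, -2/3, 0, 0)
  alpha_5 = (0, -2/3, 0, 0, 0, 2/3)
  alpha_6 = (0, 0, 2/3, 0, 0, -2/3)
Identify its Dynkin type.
type B_6

Compute the Cartan integers a_ij = 2(alpha_i, alpha_j)/(alpha_j, alpha_j); the resulting 6x6 Cartan matrix is
[[2, -1, 0, 0, 0, 0], [-2, 2, -1, 0, 0, 0], [0, -1, 2, 0, 0, -1], [0, 0, 0, 2, -1, 0], [0, 0, 0, -1, 2, -1], [0, 0, -1, 0, -1, 2]].
The roots have two lengths (squared-length ratio 2:1); the short ones are alpha_{1}. The associated Dynkin diagram is a chain of 6 nodes with a double edge at one end; the terminal node there is the unique short simple root (B_6), so the type is B_6 (the algebra so(13)).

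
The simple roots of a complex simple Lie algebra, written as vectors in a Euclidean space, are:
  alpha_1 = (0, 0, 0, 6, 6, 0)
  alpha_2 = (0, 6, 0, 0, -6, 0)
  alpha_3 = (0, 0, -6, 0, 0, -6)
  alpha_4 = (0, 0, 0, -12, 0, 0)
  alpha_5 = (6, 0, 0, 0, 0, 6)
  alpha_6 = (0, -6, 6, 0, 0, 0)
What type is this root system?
Compute the Cartan integers a_ij = 2(alpha_i, alpha_j)/(alpha_j, alpha_j); the resulting 6x6 Cartan matrix is
[[2, -1, 0, -1, 0, 0], [-1, 2, 0, 0, 0, -1], [0, 0, 2, 0, -1, -1], [-2, 0, 0, 2, 0, 0], [0, 0, -1, 0, 2, 0], [0, -1, -1, 0, 0, 2]].
The roots have two lengths (squared-length ratio 2:1); the short ones are alpha_{1,2,3,5,6}. The associated Dynkin diagram is a chain of 6 nodes with a double edge at one end; the terminal node there is the unique long simple root (C_6), so the type is C_6 (the algebra sp(12)).

C6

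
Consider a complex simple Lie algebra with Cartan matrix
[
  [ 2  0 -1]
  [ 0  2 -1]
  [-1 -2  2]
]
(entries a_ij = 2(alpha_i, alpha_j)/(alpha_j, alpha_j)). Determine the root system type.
B_3

The matrix has rank 3 with 2's on the diagonal. Reading the off-diagonal entries as Dynkin edges (a single edge where a_ij = a_ji = -1; a double or triple edge where a_ij * a_ji = 2 or 3), the diagram is a chain of 3 nodes with a double edge at one end; the terminal node there is the unique short simple root (B_3). One simple-root ordering that puts it in standard form is (alpha_1, alpha_3, alpha_2). So the algebra is type B_3, i.e. so(7).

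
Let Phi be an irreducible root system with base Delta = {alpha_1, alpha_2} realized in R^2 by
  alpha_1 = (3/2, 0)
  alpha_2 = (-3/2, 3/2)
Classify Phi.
Compute the Cartan integers a_ij = 2(alpha_i, alpha_j)/(alpha_j, alpha_j); the resulting 2x2 Cartan matrix is
[[2, -1], [-2, 2]].
The roots have two lengths (squared-length ratio 2:1); the short ones are alpha_{1}. The associated Dynkin diagram is a chain of 2 nodes with a double edge at one end; the terminal node there is the unique short simple root (B_2), so the type is B_2 (the algebra so(5)).

B_2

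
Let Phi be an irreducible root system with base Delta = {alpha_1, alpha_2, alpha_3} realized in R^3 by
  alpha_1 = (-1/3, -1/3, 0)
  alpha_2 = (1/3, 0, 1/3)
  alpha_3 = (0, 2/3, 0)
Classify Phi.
C_3 (sp(6))

Compute the Cartan integers a_ij = 2(alpha_i, alpha_j)/(alpha_j, alpha_j); the resulting 3x3 Cartan matrix is
[[2, -1, -1], [-1, 2, 0], [-2, 0, 2]].
The roots have two lengths (squared-length ratio 2:1); the short ones are alpha_{1,2}. The associated Dynkin diagram is a chain of 3 nodes with a double edge at one end; the terminal node there is the unique long simple root (C_3), so the type is C_3 (the algebra sp(6)).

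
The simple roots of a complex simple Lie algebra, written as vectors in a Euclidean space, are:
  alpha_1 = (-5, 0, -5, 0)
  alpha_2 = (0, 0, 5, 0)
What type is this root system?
Compute the Cartan integers a_ij = 2(alpha_i, alpha_j)/(alpha_j, alpha_j); the resulting 2x2 Cartan matrix is
[[2, -2], [-1, 2]].
The roots have two lengths (squared-length ratio 2:1); the short ones are alpha_{2}. The associated Dynkin diagram is a chain of 2 nodes with a double edge at one end; the terminal node there is the unique short simple root (B_2), so the type is B_2 (the algebra so(5)).

B_2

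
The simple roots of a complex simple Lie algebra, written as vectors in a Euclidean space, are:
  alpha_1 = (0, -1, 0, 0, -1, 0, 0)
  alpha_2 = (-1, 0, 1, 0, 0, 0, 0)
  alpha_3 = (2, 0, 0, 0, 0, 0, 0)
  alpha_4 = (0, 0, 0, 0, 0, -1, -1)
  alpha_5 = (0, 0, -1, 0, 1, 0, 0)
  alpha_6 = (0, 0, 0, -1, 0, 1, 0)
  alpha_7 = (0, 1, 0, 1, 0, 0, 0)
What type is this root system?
C_7

Compute the Cartan integers a_ij = 2(alpha_i, alpha_j)/(alpha_j, alpha_j); the resulting 7x7 Cartan matrix is
[[2, 0, 0, 0, -1, 0, -1], [0, 2, -1, 0, -1, 0, 0], [0, -2, 2, 0, 0, 0, 0], [0, 0, 0, 2, 0, -1, 0], [-1, -1, 0, 0, 2, 0, 0], [0, 0, 0, -1, 0, 2, -1], [-1, 0, 0, 0, 0, -1, 2]].
The roots have two lengths (squared-length ratio 2:1); the short ones are alpha_{1,2,4,5,6,7}. The associated Dynkin diagram is a chain of 7 nodes with a double edge at one end; the terminal node there is the unique long simple root (C_7), so the type is C_7 (the algebra sp(14)).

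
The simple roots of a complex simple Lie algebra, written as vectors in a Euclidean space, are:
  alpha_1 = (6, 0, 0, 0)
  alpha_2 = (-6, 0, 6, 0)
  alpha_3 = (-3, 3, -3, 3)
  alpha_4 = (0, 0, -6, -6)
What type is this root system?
F_4

Compute the Cartan integers a_ij = 2(alpha_i, alpha_j)/(alpha_j, alpha_j); the resulting 4x4 Cartan matrix is
[[2, -1, -1, 0], [-2, 2, 0, -1], [-1, 0, 2, 0], [0, -1, 0, 2]].
The roots have two lengths (squared-length ratio 2:1); the short ones are alpha_{1,3}. The associated Dynkin diagram is a chain of 4 nodes with a double edge between the middle two (F_4), so the type is F_4.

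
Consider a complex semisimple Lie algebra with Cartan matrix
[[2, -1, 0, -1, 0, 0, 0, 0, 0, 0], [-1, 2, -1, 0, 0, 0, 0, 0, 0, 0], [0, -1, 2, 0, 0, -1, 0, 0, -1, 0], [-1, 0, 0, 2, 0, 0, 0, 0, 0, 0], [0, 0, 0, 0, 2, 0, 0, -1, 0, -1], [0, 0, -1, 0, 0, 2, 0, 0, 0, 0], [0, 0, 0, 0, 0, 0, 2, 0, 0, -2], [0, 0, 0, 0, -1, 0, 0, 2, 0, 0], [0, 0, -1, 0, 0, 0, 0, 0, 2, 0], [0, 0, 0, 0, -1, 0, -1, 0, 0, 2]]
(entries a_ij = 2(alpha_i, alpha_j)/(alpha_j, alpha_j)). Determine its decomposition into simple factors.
The diagram associated to this matrix has two connected components: the simple roots {alpha_5, alpha_7, alpha_8, alpha_10} form a chain of 4 nodes with a double edge at one end; the terminal node there is the unique long simple root (C_4), and {alpha_1, alpha_2, alpha_3, alpha_4, alpha_6, alpha_9} form a chain of 4 nodes with a fork of two nodes at one end (D_6). A semisimple Lie algebra decomposes uniquely as the direct sum of simple ideals, one per connected component of its Dynkin diagram, so g ≅ C_4 ⊕ D_6 (dimension 36 + 66 = 102).

C_4 ⊕ D_6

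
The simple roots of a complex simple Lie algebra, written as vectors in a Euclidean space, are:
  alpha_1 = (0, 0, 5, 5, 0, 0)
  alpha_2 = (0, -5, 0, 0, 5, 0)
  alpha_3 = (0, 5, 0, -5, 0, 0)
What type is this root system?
Compute the Cartan integers a_ij = 2(alpha_i, alpha_j)/(alpha_j, alpha_j); the resulting 3x3 Cartan matrix is
[[2, 0, -1], [0, 2, -1], [-1, -1, 2]].
All simple roots have the same length, so the diagram is simply laced. The associated Dynkin diagram is a chain of 3 nodes with single edges (A_3), so the type is A_3 (the algebra sl(4)).

A_3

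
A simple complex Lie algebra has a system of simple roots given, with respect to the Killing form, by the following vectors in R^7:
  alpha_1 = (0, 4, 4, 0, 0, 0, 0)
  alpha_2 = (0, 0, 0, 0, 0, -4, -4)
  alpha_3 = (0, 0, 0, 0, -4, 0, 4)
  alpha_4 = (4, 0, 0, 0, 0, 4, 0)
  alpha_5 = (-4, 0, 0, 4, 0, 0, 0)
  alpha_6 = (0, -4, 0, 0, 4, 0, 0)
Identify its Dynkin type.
Compute the Cartan integers a_ij = 2(alpha_i, alpha_j)/(alpha_j, alpha_j); the resulting 6x6 Cartan matrix is
[[2, 0, 0, 0, 0, -1], [0, 2, -1, -1, 0, 0], [0, -1, 2, 0, 0, -1], [0, -1, 0, 2, -1, 0], [0, 0, 0, -1, 2, 0], [-1, 0, -1, 0, 0, 2]].
All simple roots have the same length, so the diagram is simply laced. The associated Dynkin diagram is a chain of 6 nodes with single edges (A_6), so the type is A_6 (the algebra sl(7)).

A_6 (sl(7))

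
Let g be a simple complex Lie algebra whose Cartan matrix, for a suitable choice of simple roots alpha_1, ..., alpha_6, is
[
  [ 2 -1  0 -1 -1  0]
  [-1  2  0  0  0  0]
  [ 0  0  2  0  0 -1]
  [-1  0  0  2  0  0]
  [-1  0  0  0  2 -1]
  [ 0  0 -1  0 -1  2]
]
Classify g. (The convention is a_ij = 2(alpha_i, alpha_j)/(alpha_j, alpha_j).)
The matrix has rank 6 with 2's on the diagonal. Reading the off-diagonal entries as Dynkin edges (a single edge where a_ij = a_ji = -1; a double or triple edge where a_ij * a_ji = 2 or 3), the diagram is a chain of 4 nodes with a fork of two nodes at one end (D_6). One simple-root ordering that puts it in standard form is (alpha_3, alpha_6, alpha_5, alpha_1, alpha_4, alpha_2). So the algebra is type D_6, i.e. so(12).

D_6 (so(12))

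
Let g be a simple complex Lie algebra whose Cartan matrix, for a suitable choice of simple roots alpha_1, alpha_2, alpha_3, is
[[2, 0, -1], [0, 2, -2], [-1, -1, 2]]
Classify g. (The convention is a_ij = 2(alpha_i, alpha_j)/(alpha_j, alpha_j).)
The matrix has rank 3 with 2's on the diagonal. Reading the off-diagonal entries as Dynkin edges (a single edge where a_ij = a_ji = -1; a double or triple edge where a_ij * a_ji = 2 or 3), the diagram is a chain of 3 nodes with a double edge at one end; the terminal node there is the unique long simple root (C_3). One simple-root ordering that puts it in standard form is (alpha_1, alpha_3, alpha_2). So the algebra is type C_3, i.e. sp(6).

C_3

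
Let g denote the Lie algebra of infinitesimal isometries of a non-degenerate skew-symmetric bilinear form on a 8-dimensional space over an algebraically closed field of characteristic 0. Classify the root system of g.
This is sp(8), which has dimension 8(8+1)/2 = 36 and rank 8/2 = 4. In the classification of classical Lie algebras, the symplectic algebra sp(2n) has type C_n; here n = 4, so the Dynkin diagram is a chain of 4 nodes with a double edge at one end; the terminal node there is the unique long simple root (C_4). Hence the type is C_4.

type C_4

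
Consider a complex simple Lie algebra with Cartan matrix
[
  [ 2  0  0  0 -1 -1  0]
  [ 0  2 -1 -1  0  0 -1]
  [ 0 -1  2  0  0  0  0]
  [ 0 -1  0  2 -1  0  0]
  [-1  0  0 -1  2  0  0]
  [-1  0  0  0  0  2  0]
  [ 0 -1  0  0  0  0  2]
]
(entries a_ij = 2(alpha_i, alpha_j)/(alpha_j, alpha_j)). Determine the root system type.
type D_7

The matrix has rank 7 with 2's on the diagonal. Reading the off-diagonal entries as Dynkin edges (a single edge where a_ij = a_ji = -1; a double or triple edge where a_ij * a_ji = 2 or 3), the diagram is a chain of 5 nodes with a fork of two nodes at one end (D_7). One simple-root ordering that puts it in standard form is (alpha_6, alpha_1, alpha_5, alpha_4, alpha_2, alpha_7, alpha_3). So the algebra is type D_7, i.e. so(14).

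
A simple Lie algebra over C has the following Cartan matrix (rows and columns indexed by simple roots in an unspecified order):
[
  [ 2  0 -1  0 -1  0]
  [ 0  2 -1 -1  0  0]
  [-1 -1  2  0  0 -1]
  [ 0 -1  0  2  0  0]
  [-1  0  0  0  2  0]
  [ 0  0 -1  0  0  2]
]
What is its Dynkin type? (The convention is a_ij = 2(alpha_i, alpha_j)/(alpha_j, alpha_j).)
The matrix has rank 6 with 2's on the diagonal. Reading the off-diagonal entries as Dynkin edges (a single edge where a_ij = a_ji = -1; a double or triple edge where a_ij * a_ji = 2 or 3), the diagram is a chain of 5 nodes with one extra node attached to the third node from one end (E_6). One simple-root ordering that puts it in standard form is (alpha_5, alpha_6, alpha_1, alpha_3, alpha_2, alpha_4). So the algebra is type E_6.

E_6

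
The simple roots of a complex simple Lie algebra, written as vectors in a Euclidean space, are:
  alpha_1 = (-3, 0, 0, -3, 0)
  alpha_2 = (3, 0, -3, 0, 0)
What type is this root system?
Compute the Cartan integers a_ij = 2(alpha_i, alpha_j)/(alpha_j, alpha_j); the resulting 2x2 Cartan matrix is
[[2, -1], [-1, 2]].
All simple roots have the same length, so the diagram is simply laced. The associated Dynkin diagram is a chain of 2 nodes with single edges (A_2), so the type is A_2 (the algebra sl(3)).

A_2 (sl(3))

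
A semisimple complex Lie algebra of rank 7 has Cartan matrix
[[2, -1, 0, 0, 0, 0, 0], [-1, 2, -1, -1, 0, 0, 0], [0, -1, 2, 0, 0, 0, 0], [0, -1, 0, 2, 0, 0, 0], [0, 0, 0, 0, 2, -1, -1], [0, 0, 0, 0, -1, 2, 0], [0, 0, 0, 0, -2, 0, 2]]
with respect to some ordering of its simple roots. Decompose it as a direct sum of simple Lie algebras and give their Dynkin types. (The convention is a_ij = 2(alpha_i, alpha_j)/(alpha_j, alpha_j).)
The diagram associated to this matrix has two connected components: the simple roots {alpha_5, alpha_6, alpha_7} form a chain of 3 nodes with a double edge at one end; the terminal node there is the unique long simple root (C_3), and {alpha_1, alpha_2, alpha_3, alpha_4} form a chain of 2 nodes with a fork of two nodes at one end (D_4). A semisimple Lie algebra decomposes uniquely as the direct sum of simple ideals, one per connected component of its Dynkin diagram, so g ≅ C_3 ⊕ D_4 (dimension 21 + 28 = 49).

C_3 (sp(6)) + D_4 (so(8))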